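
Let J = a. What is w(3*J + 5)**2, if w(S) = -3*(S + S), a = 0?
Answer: 900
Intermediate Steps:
J = 0
w(S) = -6*S
w(3*J + 5)**2 = (-6*(3*0 + 5))**2 = (-6*(0 + 5))**2 = (-6*5)**2 = (-30)**2 = 900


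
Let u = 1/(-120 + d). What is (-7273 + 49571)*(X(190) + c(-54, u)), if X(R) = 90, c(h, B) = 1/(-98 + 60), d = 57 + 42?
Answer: 72308431/19 ≈ 3.8057e+6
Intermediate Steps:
d = 99
u = -1/21 (u = 1/(-120 + 99) = 1/(-21) = -1/21 ≈ -0.047619)
c(h, B) = -1/38 (c(h, B) = 1/(-38) = -1/38)
(-7273 + 49571)*(X(190) + c(-54, u)) = (-7273 + 49571)*(90 - 1/38) = 42298*(3419/38) = 72308431/19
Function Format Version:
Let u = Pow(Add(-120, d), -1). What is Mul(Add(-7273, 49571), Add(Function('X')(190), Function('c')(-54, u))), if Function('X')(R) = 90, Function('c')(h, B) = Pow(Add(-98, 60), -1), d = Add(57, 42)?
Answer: Rational(72308431, 19) ≈ 3.8057e+6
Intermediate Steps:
d = 99
u = Rational(-1, 21) (u = Pow(Add(-120, 99), -1) = Pow(-21, -1) = Rational(-1, 21) ≈ -0.047619)
Function('c')(h, B) = Rational(-1, 38) (Function('c')(h, B) = Pow(-38, -1) = Rational(-1, 38))
Mul(Add(-7273, 49571), Add(Function('X')(190), Function('c')(-54, u))) = Mul(Add(-7273, 49571), Add(90, Rational(-1, 38))) = Mul(42298, Rational(3419, 38)) = Rational(72308431, 19)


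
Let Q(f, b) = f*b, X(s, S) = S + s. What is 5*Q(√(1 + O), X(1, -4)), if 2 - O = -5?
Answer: -30*√2 ≈ -42.426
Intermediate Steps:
O = 7 (O = 2 - 1*(-5) = 2 + 5 = 7)
Q(f, b) = b*f
5*Q(√(1 + O), X(1, -4)) = 5*((-4 + 1)*√(1 + 7)) = 5*(-6*√2) = -30*√2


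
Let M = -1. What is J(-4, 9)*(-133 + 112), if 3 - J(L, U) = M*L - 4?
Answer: -63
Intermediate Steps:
J(L, U) = 7 + L (J(L, U) = 3 - (-L - 4) = 3 - (-4 - L) = 3 + (4 + L) = 7 + L)
J(-4, 9)*(-133 + 112) = (7 - 4)*(-133 + 112) = 3*(-21) = -63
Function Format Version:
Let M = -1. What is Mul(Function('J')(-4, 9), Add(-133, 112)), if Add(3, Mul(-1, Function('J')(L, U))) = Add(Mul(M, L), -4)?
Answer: -63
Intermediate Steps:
Function('J')(L, U) = Add(7, L) (Function('J')(L, U) = Add(3, Mul(-1, Add(Mul(-1, L), -4))) = Add(3, Mul(-1, Add(-4, Mul(-1, L)))) = Add(3, Add(4, L)) = Add(7, L))
Mul(Function('J')(-4, 9), Add(-133, 112)) = Mul(Add(7, -4), Add(-133, 112)) = Mul(3, -21) = -63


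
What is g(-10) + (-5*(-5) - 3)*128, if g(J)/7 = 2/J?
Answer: 14073/5 ≈ 2814.6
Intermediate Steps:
g(J) = 14/J (g(J) = 7*(2/J) = 14/J)
g(-10) + (-5*(-5) - 3)*128 = 14/(-10) + (-5*(-5) - 3)*128 = 14*(-⅒) + (25 - 3)*128 = -7/5 + 22*128 = -7/5 + 2816 = 14073/5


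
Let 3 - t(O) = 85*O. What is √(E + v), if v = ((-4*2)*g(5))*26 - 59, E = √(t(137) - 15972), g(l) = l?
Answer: √(-1099 + I*√27614) ≈ 2.4992 + 33.245*I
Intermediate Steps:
t(O) = 3 - 85*O
E = I*√27614 (E = √((3 - 85*137) - 15972) = √((3 - 11645) - 15972) = √(-11642 - 15972) = √(-27614) = I*√27614 ≈ 166.17*I)
v = -1099 (v = (-4*2*5)*26 - 59 = -8*5*26 - 59 = -40*26 - 59 = -1040 - 59 = -1099)
√(E + v) = √(I*√27614 - 1099) = √(-1099 + I*√27614)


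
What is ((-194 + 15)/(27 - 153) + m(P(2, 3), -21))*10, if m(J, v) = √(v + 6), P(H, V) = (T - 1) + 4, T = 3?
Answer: 895/63 + 10*I*√15 ≈ 14.206 + 38.73*I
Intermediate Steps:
P(H, V) = 6 (P(H, V) = (3 - 1) + 4 = 2 + 4 = 6)
m(J, v) = √(6 + v)
((-194 + 15)/(27 - 153) + m(P(2, 3), -21))*10 = ((-194 + 15)/(27 - 153) + √(6 - 21))*10 = (-179/(-126) + √(-15))*10 = (-179*(-1/126) + I*√15)*10 = (179/126 + I*√15)*10 = 895/63 + 10*I*√15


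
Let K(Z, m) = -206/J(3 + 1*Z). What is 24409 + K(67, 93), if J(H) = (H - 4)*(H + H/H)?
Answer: 57190184/2343 ≈ 24409.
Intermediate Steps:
J(H) = (1 + H)*(-4 + H) (J(H) = (-4 + H)*(H + 1) = (-4 + H)*(1 + H) = (1 + H)*(-4 + H))
K(Z, m) = -206/(-13 + (3 + Z)**2 - 3*Z) (K(Z, m) = -206/(-4 + (3 + 1*Z)**2 - 3*(3 + 1*Z)) = -206/(-4 + (3 + Z)**2 - 3*(3 + Z)) = -206/(-4 + (3 + Z)**2 + (-9 - 3*Z)) = -206/(-13 + (3 + Z)**2 - 3*Z))
24409 + K(67, 93) = 24409 + 206/(13 - (3 + 67)**2 + 3*67) = 24409 + 206/(13 - 1*70**2 + 201) = 24409 + 206/(13 - 1*4900 + 201) = 24409 + 206/(13 - 4900 + 201) = 24409 + 206/(-4686) = 24409 + 206*(-1/4686) = 24409 - 103/2343 = 57190184/2343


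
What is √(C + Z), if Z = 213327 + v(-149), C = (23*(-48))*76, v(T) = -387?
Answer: 2*√32259 ≈ 359.22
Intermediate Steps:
C = -83904 (C = -1104*76 = -83904)
Z = 212940 (Z = 213327 - 387 = 212940)
√(C + Z) = √(-83904 + 212940) = √129036 = 2*√32259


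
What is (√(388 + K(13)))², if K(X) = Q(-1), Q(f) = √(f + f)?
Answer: 388 + I*√2 ≈ 388.0 + 1.4142*I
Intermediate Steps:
Q(f) = √2*√f (Q(f) = √(2*f) = √2*√f)
K(X) = I*√2 (K(X) = √2*√(-1) = √2*I = I*√2)
(√(388 + K(13)))² = (√(388 + I*√2))² = 388 + I*√2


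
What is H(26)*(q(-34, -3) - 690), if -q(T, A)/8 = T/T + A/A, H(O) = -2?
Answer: 1412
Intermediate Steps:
q(T, A) = -16 (q(T, A) = -8*(T/T + A/A) = -8*(1 + 1) = -8*2 = -16)
H(26)*(q(-34, -3) - 690) = -2*(-16 - 690) = -2*(-706) = 1412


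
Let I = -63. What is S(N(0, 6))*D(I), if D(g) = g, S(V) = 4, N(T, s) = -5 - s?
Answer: -252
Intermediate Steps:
S(N(0, 6))*D(I) = 4*(-63) = -252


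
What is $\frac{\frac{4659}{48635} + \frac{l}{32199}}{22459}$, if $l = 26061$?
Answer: $\frac{472497292}{11723585759845} \approx 4.0303 \cdot 10^{-5}$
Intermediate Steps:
$\frac{\frac{4659}{48635} + \frac{l}{32199}}{22459} = \frac{\frac{4659}{48635} + \frac{26061}{32199}}{22459} = \left(4659 \cdot \frac{1}{48635} + 26061 \cdot \frac{1}{32199}\right) \frac{1}{22459} = \left(\frac{4659}{48635} + \frac{8687}{10733}\right) \frac{1}{22459} = \frac{472497292}{521999455} \cdot \frac{1}{22459} = \frac{472497292}{11723585759845}$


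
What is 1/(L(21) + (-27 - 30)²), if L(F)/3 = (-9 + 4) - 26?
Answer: 1/3156 ≈ 0.00031686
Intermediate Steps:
L(F) = -93 (L(F) = 3*((-9 + 4) - 26) = 3*(-5 - 26) = 3*(-31) = -93)
1/(L(21) + (-27 - 30)²) = 1/(-93 + (-27 - 30)²) = 1/(-93 + (-57)²) = 1/(-93 + 3249) = 1/3156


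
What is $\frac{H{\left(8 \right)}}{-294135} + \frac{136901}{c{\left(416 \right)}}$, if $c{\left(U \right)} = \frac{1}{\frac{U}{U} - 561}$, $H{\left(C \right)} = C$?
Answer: $- \frac{22549730355608}{294135} \approx -7.6665 \cdot 10^{7}$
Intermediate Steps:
$c{\left(U \right)} = - \frac{1}{560}$ ($c{\left(U \right)} = \frac{1}{1 - 561} = \frac{1}{-560} = - \frac{1}{560}$)
$\frac{H{\left(8 \right)}}{-294135} + \frac{136901}{c{\left(416 \right)}} = \frac{8}{-294135} + \frac{136901}{- \frac{1}{560}} = 8 \left(- \frac{1}{294135}\right) + 136901 \left(-560\right) = - \frac{8}{294135} - 76664560 = - \frac{22549730355608}{294135}$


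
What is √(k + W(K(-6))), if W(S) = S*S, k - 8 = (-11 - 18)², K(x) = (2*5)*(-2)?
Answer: √1249 ≈ 35.341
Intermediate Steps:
K(x) = -20 (K(x) = 10*(-2) = -20)
k = 849 (k = 8 + (-11 - 18)² = 8 + (-29)² = 8 + 841 = 849)
W(S) = S²
√(k + W(K(-6))) = √(849 + (-20)²) = √(849 + 400) = √1249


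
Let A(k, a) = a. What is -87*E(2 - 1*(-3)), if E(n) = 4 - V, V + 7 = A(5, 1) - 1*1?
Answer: -957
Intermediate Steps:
V = -7 (V = -7 + (1 - 1*1) = -7 + (1 - 1) = -7 + 0 = -7)
E(n) = 11 (E(n) = 4 - 1*(-7) = 4 + 7 = 11)
-87*E(2 - 1*(-3)) = -87*11 = -957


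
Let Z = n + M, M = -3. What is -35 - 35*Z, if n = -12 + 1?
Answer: 455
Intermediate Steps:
n = -11
Z = -14 (Z = -11 - 3 = -14)
-35 - 35*Z = -35 - 35*(-14) = -35 + 490 = 455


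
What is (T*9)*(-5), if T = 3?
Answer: -135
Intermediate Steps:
(T*9)*(-5) = (3*9)*(-5) = 27*(-5) = -135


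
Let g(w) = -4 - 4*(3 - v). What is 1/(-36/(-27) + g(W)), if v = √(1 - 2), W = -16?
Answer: -33/520 - 9*I/520 ≈ -0.063462 - 0.017308*I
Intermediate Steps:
v = I (v = √(-1) = I ≈ 1.0*I)
g(w) = -16 + 4*I (g(w) = -4 - 4*(3 - I) = -4 + (-12 + 4*I) = -16 + 4*I)
1/(-36/(-27) + g(W)) = 1/(-36/(-27) + (-16 + 4*I)) = 1/(-1/27*(-36) + (-16 + 4*I)) = 1/(4/3 + (-16 + 4*I)) = 1/(-44/3 + 4*I) = 9*(-44/3 - 4*I)/2080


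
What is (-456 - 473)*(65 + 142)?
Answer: -192303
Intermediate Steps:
(-456 - 473)*(65 + 142) = -929*207 = -192303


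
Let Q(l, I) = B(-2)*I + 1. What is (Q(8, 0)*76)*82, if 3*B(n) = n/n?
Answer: 6232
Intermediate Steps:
B(n) = ⅓ (B(n) = (n/n)/3 = (⅓)*1 = ⅓)
Q(l, I) = 1 + I/3 (Q(l, I) = I/3 + 1 = 1 + I/3)
(Q(8, 0)*76)*82 = ((1 + (⅓)*0)*76)*82 = ((1 + 0)*76)*82 = (1*76)*82 = 76*82 = 6232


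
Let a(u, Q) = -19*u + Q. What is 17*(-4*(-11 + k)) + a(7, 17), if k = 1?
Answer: 564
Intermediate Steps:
a(u, Q) = Q - 19*u
17*(-4*(-11 + k)) + a(7, 17) = 17*(-4*(-11 + 1)) + (17 - 19*7) = 17*(-4*(-10)) + (17 - 133) = 17*40 - 116 = 680 - 116 = 564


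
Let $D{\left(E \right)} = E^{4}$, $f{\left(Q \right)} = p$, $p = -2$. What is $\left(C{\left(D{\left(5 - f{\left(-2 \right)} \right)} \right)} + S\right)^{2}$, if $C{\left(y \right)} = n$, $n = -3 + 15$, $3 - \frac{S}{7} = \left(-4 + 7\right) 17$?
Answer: $104976$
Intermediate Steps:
$f{\left(Q \right)} = -2$
$S = -336$ ($S = 21 - 7 \left(-4 + 7\right) 17 = 21 - 7 \cdot 3 \cdot 17 = 21 - 357 = -336$)
$n = 12$
$C{\left(y \right)} = 12$
$\left(C{\left(D{\left(5 - f{\left(-2 \right)} \right)} \right)} + S\right)^{2} = \left(12 - 336\right)^{2} = \left(-324\right)^{2} = 104976$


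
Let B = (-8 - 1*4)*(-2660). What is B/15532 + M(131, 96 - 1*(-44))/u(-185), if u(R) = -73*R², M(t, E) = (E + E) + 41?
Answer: 19936185057/9701384275 ≈ 2.0550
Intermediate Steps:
M(t, E) = 41 + 2*E (M(t, E) = 2*E + 41 = 41 + 2*E)
B = 31920 (B = (-8 - 4)*(-2660) = -12*(-2660) = 31920)
B/15532 + M(131, 96 - 1*(-44))/u(-185) = 31920/15532 + (41 + 2*(96 - 1*(-44)))/((-73*(-185)²)) = 31920*(1/15532) + (41 + 2*(96 + 44))/((-73*34225)) = 7980/3883 + (41 + 2*140)/(-2498425) = 7980/3883 + (41 + 280)*(-1/2498425) = 7980/3883 + 321*(-1/2498425) = 7980/3883 - 321/2498425 = 19936185057/9701384275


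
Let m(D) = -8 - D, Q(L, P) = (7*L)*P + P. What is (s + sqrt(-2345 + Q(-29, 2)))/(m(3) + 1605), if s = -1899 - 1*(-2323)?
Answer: 212/797 + I*sqrt(2749)/1594 ≈ 0.266 + 0.032893*I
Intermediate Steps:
Q(L, P) = P + 7*L*P (Q(L, P) = 7*L*P + P = P + 7*L*P)
s = 424 (s = -1899 + 2323 = 424)
(s + sqrt(-2345 + Q(-29, 2)))/(m(3) + 1605) = (424 + sqrt(-2345 + 2*(1 + 7*(-29))))/((-8 - 1*3) + 1605) = (424 + sqrt(-2345 + 2*(1 - 203)))/((-8 - 3) + 1605) = (424 + sqrt(-2345 + 2*(-202)))/(-11 + 1605) = (424 + sqrt(-2345 - 404))/1594 = (424 + sqrt(-2749))*(1/1594) = (424 + I*sqrt(2749))*(1/1594) = 212/797 + I*sqrt(2749)/1594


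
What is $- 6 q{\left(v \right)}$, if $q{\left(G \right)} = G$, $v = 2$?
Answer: $-12$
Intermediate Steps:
$- 6 q{\left(v \right)} = \left(-6\right) 2 = -12$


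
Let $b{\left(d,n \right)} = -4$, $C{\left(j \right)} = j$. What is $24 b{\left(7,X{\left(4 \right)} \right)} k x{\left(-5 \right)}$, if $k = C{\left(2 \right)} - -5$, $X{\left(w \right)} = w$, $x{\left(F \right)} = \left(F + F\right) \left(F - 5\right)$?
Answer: $-67200$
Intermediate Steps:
$x{\left(F \right)} = 2 F \left(-5 + F\right)$
$k = 7$ ($k = 2 - -5 = 2 + 5 = 7$)
$24 b{\left(7,X{\left(4 \right)} \right)} k x{\left(-5 \right)} = 24 \left(-4\right) 7 \cdot 2 \left(-5\right) \left(-5 - 5\right) = - 96 \cdot 7 \cdot 2 \left(-5\right) \left(-10\right) = - 96 \cdot 7 \cdot 100 = \left(-96\right) 700 = -67200$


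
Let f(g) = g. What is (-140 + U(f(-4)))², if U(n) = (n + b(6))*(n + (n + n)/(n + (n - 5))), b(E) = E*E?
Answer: 10419984/169 ≈ 61657.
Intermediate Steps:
b(E) = E²
U(n) = (36 + n)*(n + 2*n/(-5 + 2*n)) (U(n) = (n + 6²)*(n + (n + n)/(n + (n - 5))) = (n + 36)*(n + (2*n)/(n + (-5 + n))) = (36 + n)*(n + (2*n)/(-5 + 2*n)) = (36 + n)*(n + 2*n/(-5 + 2*n)))
(-140 + U(f(-4)))² = (-140 - 4*(-108 + 2*(-4)² + 69*(-4))/(-5 + 2*(-4)))² = (-140 - 4*(-108 + 2*16 - 276)/(-5 - 8))² = (-140 - 4*(-108 + 32 - 276)/(-13))² = (-140 - 4*(-1/13)*(-352))² = (-140 - 1408/13)² = (-3228/13)² = 10419984/169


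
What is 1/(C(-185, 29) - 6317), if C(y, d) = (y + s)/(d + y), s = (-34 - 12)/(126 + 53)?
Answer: -27924/176362747 ≈ -0.00015833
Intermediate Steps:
s = -46/179 ≈ -0.25698
C(y, d) = (-46/179 + y)/(d + y) (C(y, d) = (y - 46/179)/(d + y) = (-46/179 + y)/(d + y))
1/(C(-185, 29) - 6317) = 1/((-46/179 - 185)/(29 - 185) - 6317) = 1/(-33161/179/(-156) - 6317) = 1/(-1/156*(-33161/179) - 6317) = 1/(33161/27924 - 6317) = 1/(-176362747/27924) = -27924/176362747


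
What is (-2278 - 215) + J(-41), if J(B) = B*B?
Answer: -812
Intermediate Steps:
J(B) = B²
(-2278 - 215) + J(-41) = (-2278 - 215) + (-41)² = -2493 + 1681 = -812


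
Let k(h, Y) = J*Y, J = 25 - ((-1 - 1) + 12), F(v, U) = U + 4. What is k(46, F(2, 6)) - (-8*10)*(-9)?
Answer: -570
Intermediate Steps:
F(v, U) = 4 + U
J = 15 (J = 25 - (-2 + 12) = 25 - 1*10 = 25 - 10 = 15)
k(h, Y) = 15*Y
k(46, F(2, 6)) - (-8*10)*(-9) = 15*(4 + 6) - (-8*10)*(-9) = 15*10 - (-80)*(-9) = 150 - 1*720 = 150 - 720 = -570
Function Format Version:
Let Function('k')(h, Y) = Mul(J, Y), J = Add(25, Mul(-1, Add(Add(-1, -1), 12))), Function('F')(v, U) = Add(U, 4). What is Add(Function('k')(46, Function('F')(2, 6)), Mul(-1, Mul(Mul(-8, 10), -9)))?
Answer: -570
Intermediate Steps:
Function('F')(v, U) = Add(4, U)
J = 15 (J = Add(25, Mul(-1, Add(-2, 12))) = Add(25, Mul(-1, 10)) = Add(25, -10) = 15)
Function('k')(h, Y) = Mul(15, Y)
Add(Function('k')(46, Function('F')(2, 6)), Mul(-1, Mul(Mul(-8, 10), -9))) = Add(Mul(15, Add(4, 6)), Mul(-1, Mul(Mul(-8, 10), -9))) = Add(Mul(15, 10), Mul(-1, Mul(-80, -9))) = Add(150, Mul(-1, 720)) = Add(150, -720) = -570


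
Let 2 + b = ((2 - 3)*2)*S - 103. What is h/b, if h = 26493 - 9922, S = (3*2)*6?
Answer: -16571/177 ≈ -93.621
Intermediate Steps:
S = 36 (S = 6*6 = 36)
b = -177 (b = -2 + (((2 - 3)*2)*36 - 103) = -2 + (-1*2*36 - 103) = -2 + (-2*36 - 103) = -2 + (-72 - 103) = -2 - 175 = -177)
h = 16571
h/b = 16571/(-177) = 16571*(-1/177) = -16571/177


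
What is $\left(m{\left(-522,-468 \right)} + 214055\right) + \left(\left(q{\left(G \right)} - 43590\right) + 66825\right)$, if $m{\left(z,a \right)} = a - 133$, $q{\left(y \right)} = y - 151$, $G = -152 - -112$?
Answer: $236498$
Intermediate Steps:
$G = -40$ ($G = -152 + 112 = -40$)
$q{\left(y \right)} = -151 + y$ ($q{\left(y \right)} = y - 151 = -151 + y$)
$m{\left(z,a \right)} = -133 + a$ ($m{\left(z,a \right)} = a - 133 = -133 + a$)
$\left(m{\left(-522,-468 \right)} + 214055\right) + \left(\left(q{\left(G \right)} - 43590\right) + 66825\right) = \left(\left(-133 - 468\right) + 214055\right) + \left(\left(\left(-151 - 40\right) - 43590\right) + 66825\right) = \left(-601 + 214055\right) + \left(\left(-191 - 43590\right) + 66825\right) = 213454 + \left(-43781 + 66825\right) = 213454 + 23044 = 236498$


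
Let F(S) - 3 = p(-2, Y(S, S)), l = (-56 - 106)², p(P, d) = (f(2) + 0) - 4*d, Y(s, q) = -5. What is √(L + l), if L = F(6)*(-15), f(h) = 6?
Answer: √25809 ≈ 160.65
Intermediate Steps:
p(P, d) = 6 - 4*d (p(P, d) = (6 + 0) - 4*d = 6 - 4*d)
l = 26244 (l = (-162)² = 26244)
F(S) = 29 (F(S) = 3 + (6 - 4*(-5)) = 3 + (6 + 20) = 3 + 26 = 29)
L = -435 (L = 29*(-15) = -435)
√(L + l) = √(-435 + 26244) = √25809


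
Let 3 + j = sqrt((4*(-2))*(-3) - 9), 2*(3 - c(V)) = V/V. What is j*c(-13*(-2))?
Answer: -15/2 + 5*sqrt(15)/2 ≈ 2.1825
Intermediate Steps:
c(V) = 5/2 (c(V) = 3 - V/(2*V) = 3 - 1/2*1 = 3 - 1/2 = 5/2)
j = -3 + sqrt(15) (j = -3 + sqrt((4*(-2))*(-3) - 9) = -3 + sqrt(-8*(-3) - 9) = -3 + sqrt(24 - 9) = -3 + sqrt(15) ≈ 0.87298)
j*c(-13*(-2)) = (-3 + sqrt(15))*(5/2) = -15/2 + 5*sqrt(15)/2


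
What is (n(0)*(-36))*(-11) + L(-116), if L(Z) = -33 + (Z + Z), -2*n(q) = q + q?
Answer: -265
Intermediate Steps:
n(q) = -q (n(q) = -(q + q)/2 = -q)
L(Z) = -33 + 2*Z
(n(0)*(-36))*(-11) + L(-116) = (-1*0*(-36))*(-11) + (-33 + 2*(-116)) = (0*(-36))*(-11) + (-33 - 232) = 0*(-11) - 265 = 0 - 265 = -265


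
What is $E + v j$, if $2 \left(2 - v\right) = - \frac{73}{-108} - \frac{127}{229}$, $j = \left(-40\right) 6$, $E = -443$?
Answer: $- \frac{1872293}{2061} \approx -908.44$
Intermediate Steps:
$j = -240$
$v = \frac{95927}{49464}$ ($v = 2 - \frac{- \frac{73}{-108} - \frac{127}{229}}{2} = 2 - \frac{\left(-73\right) \left(- \frac{1}{108}\right) - \frac{127}{229}}{2} = 2 - \frac{\frac{73}{108} - \frac{127}{229}}{2} = 2 - \frac{3001}{49464} = \frac{95927}{49464} \approx 1.9393$)
$E + v j = -443 + \frac{95927}{49464} \left(-240\right) = -443 - \frac{959270}{2061} = - \frac{1872293}{2061}$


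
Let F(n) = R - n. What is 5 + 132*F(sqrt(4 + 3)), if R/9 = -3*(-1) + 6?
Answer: 10697 - 132*sqrt(7) ≈ 10348.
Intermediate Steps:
R = 81 (R = 9*(-3*(-1) + 6) = 9*(3 + 6) = 9*9 = 81)
F(n) = 81 - n
5 + 132*F(sqrt(4 + 3)) = 5 + 132*(81 - sqrt(4 + 3)) = 5 + 132*(81 - sqrt(7)) = 5 + (10692 - 132*sqrt(7)) = 10697 - 132*sqrt(7)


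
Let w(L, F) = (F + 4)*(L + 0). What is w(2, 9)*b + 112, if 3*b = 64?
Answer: 2000/3 ≈ 666.67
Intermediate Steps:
b = 64/3 (b = (⅓)*64 = 64/3 ≈ 21.333)
w(L, F) = L*(4 + F) (w(L, F) = (4 + F)*L = L*(4 + F))
w(2, 9)*b + 112 = (2*(4 + 9))*(64/3) + 112 = (2*13)*(64/3) + 112 = 26*(64/3) + 112 = 1664/3 + 112 = 2000/3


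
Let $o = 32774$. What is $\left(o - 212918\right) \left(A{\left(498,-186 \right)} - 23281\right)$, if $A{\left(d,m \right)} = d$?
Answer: $4104220752$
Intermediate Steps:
$\left(o - 212918\right) \left(A{\left(498,-186 \right)} - 23281\right) = \left(32774 - 212918\right) \left(498 - 23281\right) = \left(-180144\right) \left(-22783\right) = 4104220752$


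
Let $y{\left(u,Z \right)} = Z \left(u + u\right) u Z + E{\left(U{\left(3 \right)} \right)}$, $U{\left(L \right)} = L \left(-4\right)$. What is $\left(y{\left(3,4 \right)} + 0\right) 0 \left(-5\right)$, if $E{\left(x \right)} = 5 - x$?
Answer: $0$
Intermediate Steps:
$U{\left(L \right)} = - 4 L$
$y{\left(u,Z \right)} = 17 + 2 Z^{2} u^{2}$ ($y{\left(u,Z \right)} = Z \left(u + u\right) u Z - \left(-5 - 12\right) = Z 2 u u Z + \left(5 - -12\right) = 2 Z u u Z + \left(5 + 12\right) = 2 Z u^{2} Z + 17 = 2 Z^{2} u^{2} + 17 = 17 + 2 Z^{2} u^{2}$)
$\left(y{\left(3,4 \right)} + 0\right) 0 \left(-5\right) = \left(\left(17 + 2 \cdot 4^{2} \cdot 3^{2}\right) + 0\right) 0 \left(-5\right) = \left(\left(17 + 2 \cdot 16 \cdot 9\right) + 0\right) 0 = \left(\left(17 + 288\right) + 0\right) 0 = \left(305 + 0\right) 0 = 305 \cdot 0 = 0$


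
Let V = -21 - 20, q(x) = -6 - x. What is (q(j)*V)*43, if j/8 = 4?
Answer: 66994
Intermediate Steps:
j = 32 (j = 8*4 = 32)
V = -41
(q(j)*V)*43 = ((-6 - 1*32)*(-41))*43 = ((-6 - 32)*(-41))*43 = -38*(-41)*43 = 1558*43 = 66994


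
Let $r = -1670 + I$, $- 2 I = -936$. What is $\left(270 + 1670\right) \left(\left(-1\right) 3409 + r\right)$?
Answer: $-8945340$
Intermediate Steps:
$I = 468$ ($I = \left(- \frac{1}{2}\right) \left(-936\right) = 468$)
$r = -1202$ ($r = -1670 + 468 = -1202$)
$\left(270 + 1670\right) \left(\left(-1\right) 3409 + r\right) = \left(270 + 1670\right) \left(\left(-1\right) 3409 - 1202\right) = 1940 \left(-3409 - 1202\right) = 1940 \left(-4611\right) = -8945340$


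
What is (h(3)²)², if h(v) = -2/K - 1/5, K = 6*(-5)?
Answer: 16/50625 ≈ 0.00031605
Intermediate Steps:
K = -30
h(v) = -2/15 (h(v) = -2/(-30) - 1/5 = -2*(-1/30) - 1*⅕ = 1/15 - ⅕ = -2/15)
(h(3)²)² = ((-2/15)²)² = (4/225)² = 16/50625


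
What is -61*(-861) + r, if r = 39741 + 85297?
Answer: 177559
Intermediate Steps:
r = 125038
-61*(-861) + r = -61*(-861) + 125038 = 52521 + 125038 = 177559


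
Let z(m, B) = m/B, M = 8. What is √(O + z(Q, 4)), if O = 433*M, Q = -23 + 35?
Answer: √3467 ≈ 58.881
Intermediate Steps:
Q = 12
O = 3464 (O = 433*8 = 3464)
√(O + z(Q, 4)) = √(3464 + 12/4) = √(3464 + 12*(¼)) = √(3464 + 3) = √3467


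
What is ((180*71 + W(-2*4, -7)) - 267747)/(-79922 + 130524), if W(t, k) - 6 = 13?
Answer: -127474/25301 ≈ -5.0383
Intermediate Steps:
W(t, k) = 19 (W(t, k) = 6 + 13 = 19)
((180*71 + W(-2*4, -7)) - 267747)/(-79922 + 130524) = ((180*71 + 19) - 267747)/(-79922 + 130524) = ((12780 + 19) - 267747)/50602 = (12799 - 267747)*(1/50602) = -254948*1/50602 = -127474/25301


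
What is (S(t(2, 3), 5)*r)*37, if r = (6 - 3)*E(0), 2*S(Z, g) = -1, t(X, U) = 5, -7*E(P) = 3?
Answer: 333/14 ≈ 23.786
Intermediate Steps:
E(P) = -3/7 (E(P) = -⅐*3 = -3/7)
S(Z, g) = -½ (S(Z, g) = (½)*(-1) = -½)
r = -9/7 (r = (6 - 3)*(-3/7) = 3*(-3/7) = -9/7 ≈ -1.2857)
(S(t(2, 3), 5)*r)*37 = -½*(-9/7)*37 = (9/14)*37 = 333/14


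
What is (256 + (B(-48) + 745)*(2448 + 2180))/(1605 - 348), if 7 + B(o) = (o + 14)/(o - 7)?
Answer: 62673984/23045 ≈ 2719.6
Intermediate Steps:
B(o) = -7 + (14 + o)/(-7 + o) (B(o) = -7 + (o + 14)/(o - 7) = -7 + (14 + o)/(-7 + o))
(256 + (B(-48) + 745)*(2448 + 2180))/(1605 - 348) = (256 + (3*(21 - 2*(-48))/(-7 - 48) + 745)*(2448 + 2180))/(1605 - 348) = (256 + (3*(21 + 96)/(-55) + 745)*4628)/1257 = (256 + (3*(-1/55)*117 + 745)*4628)*(1/1257) = (256 + (-351/55 + 745)*4628)*(1/1257) = (256 + (40624/55)*4628)*(1/1257) = (256 + 188007872/55)*(1/1257) = (188021952/55)*(1/1257) = 62673984/23045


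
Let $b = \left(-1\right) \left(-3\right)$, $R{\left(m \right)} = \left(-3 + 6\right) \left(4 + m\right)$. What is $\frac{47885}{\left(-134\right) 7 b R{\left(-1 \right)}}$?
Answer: $- \frac{47885}{25326} \approx -1.8907$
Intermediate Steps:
$R{\left(m \right)} = 12 + 3 m$ ($R{\left(m \right)} = 3 \left(4 + m\right) = 12 + 3 m$)
$b = 3$
$\frac{47885}{\left(-134\right) 7 b R{\left(-1 \right)}} = \frac{47885}{\left(-134\right) 7 \cdot 3 \left(12 + 3 \left(-1\right)\right)} = \frac{47885}{\left(-134\right) 21 \left(12 - 3\right)} = \frac{47885}{\left(-134\right) 21 \cdot 9} = \frac{47885}{\left(-134\right) 189} = \frac{47885}{-25326} = 47885 \left(- \frac{1}{25326}\right) = - \frac{47885}{25326}$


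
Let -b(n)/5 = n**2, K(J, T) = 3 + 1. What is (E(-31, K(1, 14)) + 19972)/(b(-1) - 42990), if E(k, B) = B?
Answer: -19976/42995 ≈ -0.46461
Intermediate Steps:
K(J, T) = 4
b(n) = -5*n**2
(E(-31, K(1, 14)) + 19972)/(b(-1) - 42990) = (4 + 19972)/(-5*(-1)**2 - 42990) = 19976/(-5*1 - 42990) = 19976/(-5 - 42990) = 19976/(-42995) = 19976*(-1/42995) = -19976/42995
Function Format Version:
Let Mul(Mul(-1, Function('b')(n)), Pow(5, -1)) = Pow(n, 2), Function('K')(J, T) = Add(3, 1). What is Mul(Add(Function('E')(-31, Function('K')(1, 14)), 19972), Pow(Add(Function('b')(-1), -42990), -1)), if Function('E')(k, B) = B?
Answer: Rational(-19976, 42995) ≈ -0.46461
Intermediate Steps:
Function('K')(J, T) = 4
Function('b')(n) = Mul(-5, Pow(n, 2))
Mul(Add(Function('E')(-31, Function('K')(1, 14)), 19972), Pow(Add(Function('b')(-1), -42990), -1)) = Mul(Add(4, 19972), Pow(Add(Mul(-5, Pow(-1, 2)), -42990), -1)) = Mul(19976, Pow(Add(Mul(-5, 1), -42990), -1)) = Mul(19976, Pow(Add(-5, -42990), -1)) = Mul(19976, Pow(-42995, -1)) = Mul(19976, Rational(-1, 42995)) = Rational(-19976, 42995)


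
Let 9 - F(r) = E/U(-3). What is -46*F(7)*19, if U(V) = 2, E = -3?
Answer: -9177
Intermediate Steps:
F(r) = 21/2 (F(r) = 9 - (-3)/2 = 9 - 1*(-3/2) = 9 + 3/2 = 21/2)
-46*F(7)*19 = -46*21/2*19 = -483*19 = -9177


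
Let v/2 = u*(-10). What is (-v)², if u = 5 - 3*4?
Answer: 19600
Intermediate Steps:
u = -7 (u = 5 - 12 = -7)
v = 140 (v = 2*(-7*(-10)) = 2*70 = 140)
(-v)² = (-1*140)² = (-140)² = 19600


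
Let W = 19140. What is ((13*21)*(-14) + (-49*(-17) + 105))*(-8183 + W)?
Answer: -31599988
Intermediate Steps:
((13*21)*(-14) + (-49*(-17) + 105))*(-8183 + W) = ((13*21)*(-14) + (-49*(-17) + 105))*(-8183 + 19140) = (273*(-14) + (833 + 105))*10957 = (-3822 + 938)*10957 = -2884*10957 = -31599988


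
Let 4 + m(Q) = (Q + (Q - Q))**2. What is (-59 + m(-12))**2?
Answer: 6561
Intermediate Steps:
m(Q) = -4 + Q**2 (m(Q) = -4 + (Q + (Q - Q))**2 = -4 + (Q + 0)**2 = -4 + Q**2)
(-59 + m(-12))**2 = (-59 + (-4 + (-12)**2))**2 = (-59 + (-4 + 144))**2 = (-59 + 140)**2 = 81**2 = 6561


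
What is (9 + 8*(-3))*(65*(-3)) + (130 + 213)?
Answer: 3268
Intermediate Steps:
(9 + 8*(-3))*(65*(-3)) + (130 + 213) = (9 - 24)*(-195) + 343 = -15*(-195) + 343 = 2925 + 343 = 3268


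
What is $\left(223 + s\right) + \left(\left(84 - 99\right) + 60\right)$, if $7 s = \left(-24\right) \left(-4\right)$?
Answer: $\frac{1972}{7} \approx 281.71$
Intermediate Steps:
$s = \frac{96}{7}$ ($s = \frac{\left(-24\right) \left(-4\right)}{7} = \frac{1}{7} \cdot 96 = \frac{96}{7} \approx 13.714$)
$\left(223 + s\right) + \left(\left(84 - 99\right) + 60\right) = \left(223 + \frac{96}{7}\right) + \left(\left(84 - 99\right) + 60\right) = \frac{1657}{7} + \left(-15 + 60\right) = \frac{1657}{7} + 45 = \frac{1972}{7}$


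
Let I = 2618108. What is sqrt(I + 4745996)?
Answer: 2*sqrt(1841026) ≈ 2713.7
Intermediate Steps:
sqrt(I + 4745996) = sqrt(2618108 + 4745996) = sqrt(7364104) = 2*sqrt(1841026)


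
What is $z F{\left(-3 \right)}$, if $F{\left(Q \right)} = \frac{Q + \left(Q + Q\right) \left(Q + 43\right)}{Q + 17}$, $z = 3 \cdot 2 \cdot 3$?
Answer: $- \frac{2187}{7} \approx -312.43$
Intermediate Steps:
$z = 18$ ($z = 6 \cdot 3 = 18$)
$F{\left(Q \right)} = \frac{Q + 2 Q \left(43 + Q\right)}{17 + Q}$
$z F{\left(-3 \right)} = 18 \left(- \frac{3 \left(87 + 2 \left(-3\right)\right)}{17 - 3}\right) = 18 \left(- \frac{3 \left(87 - 6\right)}{14}\right) = 18 \left(\left(-3\right) \frac{1}{14} \cdot 81\right) = 18 \left(- \frac{243}{14}\right) = - \frac{2187}{7}$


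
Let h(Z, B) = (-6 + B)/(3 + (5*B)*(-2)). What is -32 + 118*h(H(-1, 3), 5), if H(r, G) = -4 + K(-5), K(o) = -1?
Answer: -1386/47 ≈ -29.489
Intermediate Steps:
H(r, G) = -5 (H(r, G) = -4 - 1 = -5)
h(Z, B) = (-6 + B)/(3 - 10*B)
-32 + 118*h(H(-1, 3), 5) = -32 + 118*((6 - 1*5)/(-3 + 10*5)) = -32 + 118*((6 - 5)/(-3 + 50)) = -32 + 118*(1/47) = -32 + 118/47 = -1386/47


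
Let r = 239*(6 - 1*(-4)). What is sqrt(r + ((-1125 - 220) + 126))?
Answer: sqrt(1171) ≈ 34.220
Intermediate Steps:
r = 2390 (r = 239*(6 + 4) = 239*10 = 2390)
sqrt(r + ((-1125 - 220) + 126)) = sqrt(2390 + ((-1125 - 220) + 126)) = sqrt(2390 + (-1345 + 126)) = sqrt(2390 - 1219) = sqrt(1171)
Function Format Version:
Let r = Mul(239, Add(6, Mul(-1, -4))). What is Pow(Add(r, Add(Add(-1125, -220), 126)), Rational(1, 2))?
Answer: Pow(1171, Rational(1, 2)) ≈ 34.220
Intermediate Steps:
r = 2390 (r = Mul(239, Add(6, 4)) = Mul(239, 10) = 2390)
Pow(Add(r, Add(Add(-1125, -220), 126)), Rational(1, 2)) = Pow(Add(2390, Add(Add(-1125, -220), 126)), Rational(1, 2)) = Pow(Add(2390, Add(-1345, 126)), Rational(1, 2)) = Pow(Add(2390, -1219), Rational(1, 2)) = Pow(1171, Rational(1, 2))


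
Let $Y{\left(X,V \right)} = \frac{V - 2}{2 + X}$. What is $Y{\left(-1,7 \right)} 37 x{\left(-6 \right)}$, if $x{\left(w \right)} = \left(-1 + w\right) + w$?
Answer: $-2405$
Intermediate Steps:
$x{\left(w \right)} = -1 + 2 w$
$Y{\left(X,V \right)} = \frac{-2 + V}{2 + X}$
$Y{\left(-1,7 \right)} 37 x{\left(-6 \right)} = \frac{-2 + 7}{2 - 1} \cdot 37 \left(-1 + 2 \left(-6\right)\right) = 1^{-1} \cdot 5 \cdot 37 \left(-1 - 12\right) = 1 \cdot 5 \cdot 37 \left(-13\right) = 5 \cdot 37 \left(-13\right) = 185 \left(-13\right) = -2405$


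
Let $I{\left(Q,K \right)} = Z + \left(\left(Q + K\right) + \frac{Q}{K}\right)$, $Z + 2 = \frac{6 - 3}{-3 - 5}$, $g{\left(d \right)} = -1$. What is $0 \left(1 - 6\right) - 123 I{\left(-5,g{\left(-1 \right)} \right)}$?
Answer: $\frac{3321}{8} \approx 415.13$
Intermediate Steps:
$Z = - \frac{19}{8}$ ($Z = -2 + \frac{6 - 3}{-3 - 5} = -2 + \frac{3}{-8} = -2 + 3 \left(- \frac{1}{8}\right) = -2 - \frac{3}{8} = - \frac{19}{8} \approx -2.375$)
$I{\left(Q,K \right)} = - \frac{19}{8} + K + Q + \frac{Q}{K}$ ($I{\left(Q,K \right)} = - \frac{19}{8} + \left(\left(Q + K\right) + \frac{Q}{K}\right) = - \frac{19}{8} + \left(\left(K + Q\right) + \frac{Q}{K}\right) = - \frac{19}{8} + \left(K + Q + \frac{Q}{K}\right) = - \frac{19}{8} + K + Q + \frac{Q}{K}$)
$0 \left(1 - 6\right) - 123 I{\left(-5,g{\left(-1 \right)} \right)} = 0 \left(1 - 6\right) - 123 \left(- \frac{19}{8} - 1 - 5 - \frac{5}{-1}\right) = 0 \left(-5\right) - 123 \left(- \frac{19}{8} - 1 - 5 - -5\right) = 0 - 123 \left(- \frac{19}{8} - 1 - 5 + 5\right) = 0 - - \frac{3321}{8} = 0 + \frac{3321}{8} = \frac{3321}{8}$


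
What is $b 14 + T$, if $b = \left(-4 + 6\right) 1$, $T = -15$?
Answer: $13$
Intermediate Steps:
$b = 2$ ($b = 2 \cdot 1 = 2$)
$b 14 + T = 2 \cdot 14 - 15 = 28 - 15 = 13$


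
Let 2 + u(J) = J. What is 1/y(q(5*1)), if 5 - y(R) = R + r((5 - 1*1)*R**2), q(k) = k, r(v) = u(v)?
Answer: -1/98 ≈ -0.010204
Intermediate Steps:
u(J) = -2 + J
r(v) = -2 + v
y(R) = 7 - R - 4*R**2 (y(R) = 5 - (R + (-2 + (5 - 1*1)*R**2)) = 5 - (R + (-2 + (5 - 1)*R**2)) = 5 - (R + (-2 + 4*R**2)) = 5 - (-2 + R + 4*R**2) = 5 + (2 - R - 4*R**2) = 7 - R - 4*R**2)
1/y(q(5*1)) = 1/(7 - 5 - 4*(5*1)**2) = 1/(7 - 1*5 - 4*5**2) = 1/(7 - 5 - 4*25) = 1/(7 - 5 - 100) = 1/(-98) = -1/98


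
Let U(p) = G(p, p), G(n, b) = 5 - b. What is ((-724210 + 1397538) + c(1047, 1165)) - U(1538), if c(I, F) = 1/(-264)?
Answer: 178163303/264 ≈ 6.7486e+5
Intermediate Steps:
c(I, F) = -1/264
U(p) = 5 - p
((-724210 + 1397538) + c(1047, 1165)) - U(1538) = ((-724210 + 1397538) - 1/264) - (5 - 1*1538) = (673328 - 1/264) - (5 - 1538) = 177758591/264 - 1*(-1533) = 177758591/264 + 1533 = 178163303/264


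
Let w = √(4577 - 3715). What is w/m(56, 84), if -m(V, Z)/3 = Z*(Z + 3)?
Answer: -√862/21924 ≈ -0.0013392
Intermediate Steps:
m(V, Z) = -3*Z*(3 + Z) (m(V, Z) = -3*Z*(Z + 3) = -3*Z*(3 + Z))
w = √862 ≈ 29.360
w/m(56, 84) = √862/((-3*84*(3 + 84))) = √862/((-3*84*87)) = √862/(-21924) = √862*(-1/21924) = -√862/21924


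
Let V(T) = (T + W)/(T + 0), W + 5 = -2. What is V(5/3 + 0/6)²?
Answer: 256/25 ≈ 10.240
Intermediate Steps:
W = -7 (W = -5 - 2 = -7)
V(T) = (-7 + T)/T (V(T) = (T - 7)/(T + 0) = (-7 + T)/T)
V(5/3 + 0/6)² = ((-7 + (5/3 + 0/6))/(5/3 + 0/6))² = ((-7 + (5*(⅓) + 0*(⅙)))/(5*(⅓) + 0*(⅙)))² = ((-7 + (5/3 + 0))/(5/3 + 0))² = ((-7 + 5/3)/(5/3))² = ((⅗)*(-16/3))² = (-16/5)² = 256/25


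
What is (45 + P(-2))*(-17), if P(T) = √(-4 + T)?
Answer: -765 - 17*I*√6 ≈ -765.0 - 41.641*I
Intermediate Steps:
(45 + P(-2))*(-17) = (45 + √(-4 - 2))*(-17) = (45 + √(-6))*(-17) = (45 + I*√6)*(-17) = -765 - 17*I*√6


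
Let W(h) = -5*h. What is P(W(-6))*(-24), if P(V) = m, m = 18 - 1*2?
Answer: -384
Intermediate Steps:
m = 16 (m = 18 - 2 = 16)
P(V) = 16
P(W(-6))*(-24) = 16*(-24) = -384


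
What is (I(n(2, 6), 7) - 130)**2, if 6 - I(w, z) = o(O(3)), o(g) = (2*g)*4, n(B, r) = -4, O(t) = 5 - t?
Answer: 19600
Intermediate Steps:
o(g) = 8*g
I(w, z) = -10 (I(w, z) = 6 - 8*(5 - 1*3) = 6 - 8*(5 - 3) = 6 - 8*2 = 6 - 1*16 = 6 - 16 = -10)
(I(n(2, 6), 7) - 130)**2 = (-10 - 130)**2 = (-140)**2 = 19600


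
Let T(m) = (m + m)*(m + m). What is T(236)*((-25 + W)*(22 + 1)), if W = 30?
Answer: 25620160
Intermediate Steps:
T(m) = 4*m**2 (T(m) = (2*m)*(2*m) = 4*m**2)
T(236)*((-25 + W)*(22 + 1)) = (4*236**2)*((-25 + 30)*(22 + 1)) = (4*55696)*(5*23) = 222784*115 = 25620160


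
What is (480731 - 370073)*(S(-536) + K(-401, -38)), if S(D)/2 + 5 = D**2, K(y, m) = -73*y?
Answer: 66821386590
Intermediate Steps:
S(D) = -10 + 2*D**2
(480731 - 370073)*(S(-536) + K(-401, -38)) = (480731 - 370073)*((-10 + 2*(-536)**2) - 73*(-401)) = 110658*((-10 + 2*287296) + 29273) = 110658*((-10 + 574592) + 29273) = 110658*(574582 + 29273) = 110658*603855 = 66821386590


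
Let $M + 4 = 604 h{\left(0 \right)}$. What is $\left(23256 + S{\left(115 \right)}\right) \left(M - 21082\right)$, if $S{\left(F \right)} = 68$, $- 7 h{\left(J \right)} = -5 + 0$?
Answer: $-481747224$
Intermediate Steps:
$h{\left(J \right)} = \frac{5}{7}$ ($h{\left(J \right)} = - \frac{-5 + 0}{7} = \left(- \frac{1}{7}\right) \left(-5\right) = \frac{5}{7}$)
$M = \frac{2992}{7}$ ($M = -4 + 604 \cdot \frac{5}{7} = -4 + \frac{3020}{7} = \frac{2992}{7} \approx 427.43$)
$\left(23256 + S{\left(115 \right)}\right) \left(M - 21082\right) = \left(23256 + 68\right) \left(\frac{2992}{7} - 21082\right) = 23324 \left(- \frac{144582}{7}\right) = -481747224$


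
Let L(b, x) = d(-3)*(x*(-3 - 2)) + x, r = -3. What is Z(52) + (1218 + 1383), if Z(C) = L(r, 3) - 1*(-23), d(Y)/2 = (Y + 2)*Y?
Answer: 2537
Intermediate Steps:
d(Y) = 2*Y*(2 + Y) (d(Y) = 2*((Y + 2)*Y) = 2*((2 + Y)*Y) = 2*(Y*(2 + Y)) = 2*Y*(2 + Y))
L(b, x) = -29*x (L(b, x) = (2*(-3)*(2 - 3))*(x*(-3 - 2)) + x = (2*(-3)*(-1))*(x*(-5)) + x = 6*(-5*x) + x = -30*x + x = -29*x)
Z(C) = -64 (Z(C) = -29*3 - 1*(-23) = -87 + 23 = -64)
Z(52) + (1218 + 1383) = -64 + (1218 + 1383) = -64 + 2601 = 2537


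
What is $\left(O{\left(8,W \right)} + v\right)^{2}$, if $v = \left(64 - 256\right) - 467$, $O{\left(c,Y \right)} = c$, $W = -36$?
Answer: $423801$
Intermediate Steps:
$v = -659$ ($v = -192 - 467 = -659$)
$\left(O{\left(8,W \right)} + v\right)^{2} = \left(8 - 659\right)^{2} = \left(-651\right)^{2} = 423801$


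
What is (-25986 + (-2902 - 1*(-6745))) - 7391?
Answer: -29534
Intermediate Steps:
(-25986 + (-2902 - 1*(-6745))) - 7391 = (-25986 + (-2902 + 6745)) - 7391 = (-25986 + 3843) - 7391 = -22143 - 7391 = -29534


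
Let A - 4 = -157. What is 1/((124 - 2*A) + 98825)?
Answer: 1/99255 ≈ 1.0075e-5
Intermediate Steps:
A = -153 (A = 4 - 157 = -153)
1/((124 - 2*A) + 98825) = 1/((124 - 2*(-153)) + 98825) = 1/((124 + 306) + 98825) = 1/(430 + 98825) = 1/99255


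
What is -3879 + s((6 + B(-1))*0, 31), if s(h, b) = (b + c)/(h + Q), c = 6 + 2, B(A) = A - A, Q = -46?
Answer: -178473/46 ≈ -3879.8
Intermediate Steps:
B(A) = 0
c = 8
s(h, b) = (8 + b)/(-46 + h) (s(h, b) = (b + 8)/(h - 46) = (8 + b)/(-46 + h))
-3879 + s((6 + B(-1))*0, 31) = -3879 + (8 + 31)/(-46 + (6 + 0)*0) = -3879 + 39/(-46 + 6*0) = -3879 + 39/(-46 + 0) = -3879 + 39/(-46) = -3879 - 1/46*39 = -3879 - 39/46 = -178473/46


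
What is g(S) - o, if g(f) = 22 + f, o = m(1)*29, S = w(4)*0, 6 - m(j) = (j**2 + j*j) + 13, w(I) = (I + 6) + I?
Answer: 283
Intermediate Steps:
w(I) = 6 + 2*I (w(I) = (6 + I) + I = 6 + 2*I)
m(j) = -7 - 2*j**2 (m(j) = 6 - ((j**2 + j*j) + 13) = 6 - ((j**2 + j**2) + 13) = 6 - (2*j**2 + 13) = 6 - (13 + 2*j**2) = 6 + (-13 - 2*j**2) = -7 - 2*j**2)
S = 0 (S = (6 + 2*4)*0 = (6 + 8)*0 = 14*0 = 0)
o = -261 (o = (-7 - 2*1**2)*29 = (-7 - 2*1)*29 = (-7 - 2)*29 = -9*29 = -261)
g(S) - o = (22 + 0) - 1*(-261) = 22 + 261 = 283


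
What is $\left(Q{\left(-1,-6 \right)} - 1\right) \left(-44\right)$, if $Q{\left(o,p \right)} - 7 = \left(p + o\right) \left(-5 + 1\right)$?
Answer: $-1496$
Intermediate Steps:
$Q{\left(o,p \right)} = 7 - 4 o - 4 p$ ($Q{\left(o,p \right)} = 7 + \left(p + o\right) \left(-5 + 1\right) = 7 + \left(o + p\right) \left(-4\right) = 7 - \left(4 o + 4 p\right) = 7 - 4 o - 4 p$)
$\left(Q{\left(-1,-6 \right)} - 1\right) \left(-44\right) = \left(\left(7 - -4 - -24\right) - 1\right) \left(-44\right) = \left(\left(7 + 4 + 24\right) - 1\right) \left(-44\right) = \left(35 - 1\right) \left(-44\right) = 34 \left(-44\right) = -1496$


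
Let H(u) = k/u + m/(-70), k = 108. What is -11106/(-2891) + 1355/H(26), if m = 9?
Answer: 3605428828/10589733 ≈ 340.46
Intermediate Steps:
H(u) = -9/70 + 108/u (H(u) = 108/u + 9/(-70) = 108/u + 9*(-1/70) = 108/u - 9/70 = -9/70 + 108/u)
-11106/(-2891) + 1355/H(26) = -11106/(-2891) + 1355/(-9/70 + 108/26) = -11106*(-1/2891) + 1355/(-9/70 + 108*(1/26)) = 11106/2891 + 1355/(-9/70 + 54/13) = 11106/2891 + 1355/(3663/910) = 11106/2891 + 1355*(910/3663) = 11106/2891 + 1233050/3663 = 3605428828/10589733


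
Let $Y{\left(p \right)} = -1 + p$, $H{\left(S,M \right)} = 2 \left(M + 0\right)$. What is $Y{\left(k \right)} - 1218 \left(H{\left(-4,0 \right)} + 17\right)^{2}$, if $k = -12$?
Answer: $-352015$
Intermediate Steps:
$H{\left(S,M \right)} = 2 M$
$Y{\left(k \right)} - 1218 \left(H{\left(-4,0 \right)} + 17\right)^{2} = \left(-1 - 12\right) - 1218 \left(2 \cdot 0 + 17\right)^{2} = -13 - 1218 \left(0 + 17\right)^{2} = -13 - 1218 \cdot 17^{2} = -13 - 352002 = -352015$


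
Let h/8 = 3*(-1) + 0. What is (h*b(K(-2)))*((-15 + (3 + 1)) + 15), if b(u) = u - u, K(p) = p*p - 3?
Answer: 0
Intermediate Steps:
K(p) = -3 + p² (K(p) = p² - 3 = -3 + p²)
b(u) = 0
h = -24 (h = 8*(3*(-1) + 0) = 8*(-3 + 0) = 8*(-3) = -24)
(h*b(K(-2)))*((-15 + (3 + 1)) + 15) = (-24*0)*((-15 + (3 + 1)) + 15) = 0*((-15 + 4) + 15) = 0*(-11 + 15) = 0*4 = 0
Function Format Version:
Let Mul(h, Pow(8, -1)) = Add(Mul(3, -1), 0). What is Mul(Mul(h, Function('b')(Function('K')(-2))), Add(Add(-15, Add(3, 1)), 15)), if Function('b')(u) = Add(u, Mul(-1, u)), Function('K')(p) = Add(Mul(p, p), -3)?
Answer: 0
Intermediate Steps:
Function('K')(p) = Add(-3, Pow(p, 2)) (Function('K')(p) = Add(Pow(p, 2), -3) = Add(-3, Pow(p, 2)))
Function('b')(u) = 0
h = -24 (h = Mul(8, Add(Mul(3, -1), 0)) = Mul(8, Add(-3, 0)) = Mul(8, -3) = -24)
Mul(Mul(h, Function('b')(Function('K')(-2))), Add(Add(-15, Add(3, 1)), 15)) = Mul(Mul(-24, 0), Add(Add(-15, Add(3, 1)), 15)) = Mul(0, Add(Add(-15, 4), 15)) = Mul(0, Add(-11, 15)) = Mul(0, 4) = 0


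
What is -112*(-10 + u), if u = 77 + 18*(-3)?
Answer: -1456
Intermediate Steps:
u = 23 (u = 77 - 54 = 23)
-112*(-10 + u) = -112*(-10 + 23) = -112*13 = -1456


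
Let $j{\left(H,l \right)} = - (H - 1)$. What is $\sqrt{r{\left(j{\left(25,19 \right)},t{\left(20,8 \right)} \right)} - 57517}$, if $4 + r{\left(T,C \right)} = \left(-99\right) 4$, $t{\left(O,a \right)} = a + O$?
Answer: $i \sqrt{57917} \approx 240.66 i$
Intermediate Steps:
$t{\left(O,a \right)} = O + a$
$j{\left(H,l \right)} = 1 - H$ ($j{\left(H,l \right)} = - (-1 + H) = 1 - H$)
$r{\left(T,C \right)} = -400$ ($r{\left(T,C \right)} = -4 - 396 = -400$)
$\sqrt{r{\left(j{\left(25,19 \right)},t{\left(20,8 \right)} \right)} - 57517} = \sqrt{-400 - 57517} = \sqrt{-57917} = i \sqrt{57917}$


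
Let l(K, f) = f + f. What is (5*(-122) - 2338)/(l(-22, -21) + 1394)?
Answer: -737/338 ≈ -2.1805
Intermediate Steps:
l(K, f) = 2*f
(5*(-122) - 2338)/(l(-22, -21) + 1394) = (5*(-122) - 2338)/(2*(-21) + 1394) = (-610 - 2338)/(-42 + 1394) = -2948/1352 = -2948*1/1352 = -737/338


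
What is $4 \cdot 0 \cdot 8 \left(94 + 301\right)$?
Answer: $0$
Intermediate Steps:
$4 \cdot 0 \cdot 8 \left(94 + 301\right) = 0 \cdot 8 \cdot 395 = 0 \cdot 395 = 0$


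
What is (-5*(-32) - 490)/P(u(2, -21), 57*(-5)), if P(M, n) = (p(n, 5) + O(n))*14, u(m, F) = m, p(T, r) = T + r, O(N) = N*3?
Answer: 33/1589 ≈ 0.020768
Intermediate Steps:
O(N) = 3*N
P(M, n) = 70 + 56*n (P(M, n) = ((n + 5) + 3*n)*14 = ((5 + n) + 3*n)*14 = (5 + 4*n)*14 = 70 + 56*n)
(-5*(-32) - 490)/P(u(2, -21), 57*(-5)) = (-5*(-32) - 490)/(70 + 56*(57*(-5))) = (160 - 490)/(70 + 56*(-285)) = -330/(70 - 15960) = -330/(-15890) = -330*(-1/15890) = 33/1589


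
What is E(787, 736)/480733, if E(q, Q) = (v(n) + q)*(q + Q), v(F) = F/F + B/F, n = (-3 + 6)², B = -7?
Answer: 10790455/4326597 ≈ 2.4940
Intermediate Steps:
n = 9 (n = 3² = 9)
v(F) = 1 - 7/F (v(F) = F/F - 7/F = 1 - 7/F)
E(q, Q) = (2/9 + q)*(Q + q) (E(q, Q) = ((-7 + 9)/9 + q)*(q + Q) = ((⅑)*2 + q)*(Q + q) = (2/9 + q)*(Q + q))
E(787, 736)/480733 = (787² + (2/9)*736 + (2/9)*787 + 736*787)/480733 = (619369 + 1472/9 + 1574/9 + 579232)*(1/480733) = (10790455/9)*(1/480733) = 10790455/4326597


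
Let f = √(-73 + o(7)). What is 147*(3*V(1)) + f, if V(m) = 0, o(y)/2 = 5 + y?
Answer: 7*I ≈ 7.0*I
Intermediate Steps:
o(y) = 10 + 2*y (o(y) = 2*(5 + y) = 10 + 2*y)
f = 7*I (f = √(-73 + (10 + 2*7)) = √(-73 + (10 + 14)) = √(-73 + 24) = √(-49) = 7*I ≈ 7.0*I)
147*(3*V(1)) + f = 147*(3*0) + 7*I = 147*0 + 7*I = 0 + 7*I = 7*I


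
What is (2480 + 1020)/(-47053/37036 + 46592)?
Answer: 129626000/1725534259 ≈ 0.075122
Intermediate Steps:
(2480 + 1020)/(-47053/37036 + 46592) = 3500/(-47053*1/37036 + 46592) = 3500/(-47053/37036 + 46592) = 3500/(1725534259/37036) = 3500*(37036/1725534259) = 129626000/1725534259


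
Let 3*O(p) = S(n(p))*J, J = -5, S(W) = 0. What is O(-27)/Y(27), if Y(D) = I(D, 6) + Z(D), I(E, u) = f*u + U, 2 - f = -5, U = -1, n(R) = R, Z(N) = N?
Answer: 0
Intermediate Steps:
f = 7 (f = 2 - 1*(-5) = 2 + 5 = 7)
I(E, u) = -1 + 7*u (I(E, u) = 7*u - 1 = -1 + 7*u)
Y(D) = 41 + D (Y(D) = (-1 + 7*6) + D = (-1 + 42) + D = 41 + D)
O(p) = 0 (O(p) = (0*(-5))/3 = (⅓)*0 = 0)
O(-27)/Y(27) = 0/(41 + 27) = 0/68 = 0*(1/68) = 0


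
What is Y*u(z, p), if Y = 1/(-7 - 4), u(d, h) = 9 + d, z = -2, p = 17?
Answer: -7/11 ≈ -0.63636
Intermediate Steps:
Y = -1/11 (Y = 1/(-11) = -1/11 ≈ -0.090909)
Y*u(z, p) = -(9 - 2)/11 = -1/11*7 = -7/11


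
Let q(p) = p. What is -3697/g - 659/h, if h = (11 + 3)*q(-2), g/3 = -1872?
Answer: 951115/39312 ≈ 24.194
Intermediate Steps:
g = -5616 (g = 3*(-1872) = -5616)
h = -28 (h = (11 + 3)*(-2) = 14*(-2) = -28)
-3697/g - 659/h = -3697/(-5616) - 659/(-28) = -3697*(-1/5616) - 659*(-1/28) = 3697/5616 + 659/28 = 951115/39312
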